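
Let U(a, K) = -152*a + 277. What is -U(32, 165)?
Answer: 4587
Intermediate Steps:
U(a, K) = 277 - 152*a
-U(32, 165) = -(277 - 152*32) = -(277 - 4864) = -1*(-4587) = 4587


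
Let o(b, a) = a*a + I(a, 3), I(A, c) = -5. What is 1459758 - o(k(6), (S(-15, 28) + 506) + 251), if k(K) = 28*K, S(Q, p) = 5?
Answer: 879119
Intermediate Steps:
o(b, a) = -5 + a² (o(b, a) = a*a - 5 = a² - 5 = -5 + a²)
1459758 - o(k(6), (S(-15, 28) + 506) + 251) = 1459758 - (-5 + ((5 + 506) + 251)²) = 1459758 - (-5 + (511 + 251)²) = 1459758 - (-5 + 762²) = 1459758 - (-5 + 580644) = 1459758 - 1*580639 = 1459758 - 580639 = 879119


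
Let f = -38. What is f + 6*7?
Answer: 4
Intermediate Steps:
f + 6*7 = -38 + 6*7 = -38 + 42 = 4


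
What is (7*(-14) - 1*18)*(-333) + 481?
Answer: 39109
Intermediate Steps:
(7*(-14) - 1*18)*(-333) + 481 = (-98 - 18)*(-333) + 481 = -116*(-333) + 481 = 38628 + 481 = 39109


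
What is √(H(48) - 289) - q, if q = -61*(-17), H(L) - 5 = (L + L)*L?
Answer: -1037 + 2*√1081 ≈ -971.24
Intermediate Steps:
H(L) = 5 + 2*L² (H(L) = 5 + (L + L)*L = 5 + (2*L)*L = 5 + 2*L²)
q = 1037
√(H(48) - 289) - q = √((5 + 2*48²) - 289) - 1*1037 = √((5 + 2*2304) - 289) - 1037 = √((5 + 4608) - 289) - 1037 = √(4613 - 289) - 1037 = √4324 - 1037 = 2*√1081 - 1037 = -1037 + 2*√1081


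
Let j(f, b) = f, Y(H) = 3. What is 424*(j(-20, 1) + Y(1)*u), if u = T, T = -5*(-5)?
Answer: 23320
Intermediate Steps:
T = 25
u = 25
424*(j(-20, 1) + Y(1)*u) = 424*(-20 + 3*25) = 424*(-20 + 75) = 424*55 = 23320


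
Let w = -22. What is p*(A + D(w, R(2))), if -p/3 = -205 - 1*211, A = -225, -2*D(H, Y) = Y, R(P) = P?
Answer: -282048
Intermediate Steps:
D(H, Y) = -Y/2
p = 1248 (p = -3*(-205 - 1*211) = -3*(-205 - 211) = -3*(-416) = 1248)
p*(A + D(w, R(2))) = 1248*(-225 - ½*2) = 1248*(-225 - 1) = 1248*(-226) = -282048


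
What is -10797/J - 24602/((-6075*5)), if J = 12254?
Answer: -26485967/372215250 ≈ -0.071158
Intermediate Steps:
-10797/J - 24602/((-6075*5)) = -10797/12254 - 24602/((-6075*5)) = -10797*1/12254 - 24602/(-30375) = -10797/12254 - 24602*(-1/30375) = -10797/12254 + 24602/30375 = -26485967/372215250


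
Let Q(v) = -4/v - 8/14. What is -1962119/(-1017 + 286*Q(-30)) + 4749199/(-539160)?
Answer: 110509464726941/64667389560 ≈ 1708.9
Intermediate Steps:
Q(v) = -4/7 - 4/v (Q(v) = -4/v - 8*1/14 = -4/v - 4/7 = -4/7 - 4/v)
-1962119/(-1017 + 286*Q(-30)) + 4749199/(-539160) = -1962119/(-1017 + 286*(-4/7 - 4/(-30))) + 4749199/(-539160) = -1962119/(-1017 + 286*(-4/7 - 4*(-1/30))) + 4749199*(-1/539160) = -1962119/(-1017 + 286*(-4/7 + 2/15)) - 4749199/539160 = -1962119/(-1017 + 286*(-46/105)) - 4749199/539160 = -1962119/(-1017 - 13156/105) - 4749199/539160 = -1962119/(-119941/105) - 4749199/539160 = -1962119*(-105/119941) - 4749199/539160 = 206022495/119941 - 4749199/539160 = 110509464726941/64667389560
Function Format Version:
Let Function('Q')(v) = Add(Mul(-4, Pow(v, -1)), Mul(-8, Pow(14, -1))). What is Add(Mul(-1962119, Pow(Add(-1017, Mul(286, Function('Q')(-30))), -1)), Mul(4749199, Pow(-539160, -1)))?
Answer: Rational(110509464726941, 64667389560) ≈ 1708.9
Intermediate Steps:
Function('Q')(v) = Add(Rational(-4, 7), Mul(-4, Pow(v, -1))) (Function('Q')(v) = Add(Mul(-4, Pow(v, -1)), Mul(-8, Rational(1, 14))) = Add(Mul(-4, Pow(v, -1)), Rational(-4, 7)) = Add(Rational(-4, 7), Mul(-4, Pow(v, -1))))
Add(Mul(-1962119, Pow(Add(-1017, Mul(286, Function('Q')(-30))), -1)), Mul(4749199, Pow(-539160, -1))) = Add(Mul(-1962119, Pow(Add(-1017, Mul(286, Add(Rational(-4, 7), Mul(-4, Pow(-30, -1))))), -1)), Mul(4749199, Pow(-539160, -1))) = Add(Mul(-1962119, Pow(Add(-1017, Mul(286, Add(Rational(-4, 7), Mul(-4, Rational(-1, 30))))), -1)), Mul(4749199, Rational(-1, 539160))) = Add(Mul(-1962119, Pow(Add(-1017, Mul(286, Add(Rational(-4, 7), Rational(2, 15)))), -1)), Rational(-4749199, 539160)) = Add(Mul(-1962119, Pow(Add(-1017, Mul(286, Rational(-46, 105))), -1)), Rational(-4749199, 539160)) = Add(Mul(-1962119, Pow(Add(-1017, Rational(-13156, 105)), -1)), Rational(-4749199, 539160)) = Add(Mul(-1962119, Pow(Rational(-119941, 105), -1)), Rational(-4749199, 539160)) = Add(Mul(-1962119, Rational(-105, 119941)), Rational(-4749199, 539160)) = Add(Rational(206022495, 119941), Rational(-4749199, 539160)) = Rational(110509464726941, 64667389560)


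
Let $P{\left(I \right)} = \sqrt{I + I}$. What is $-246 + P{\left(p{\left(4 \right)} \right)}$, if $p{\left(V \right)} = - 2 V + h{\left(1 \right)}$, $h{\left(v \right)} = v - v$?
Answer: $-246 + 4 i \approx -246.0 + 4.0 i$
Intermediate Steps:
$h{\left(v \right)} = 0$
$p{\left(V \right)} = - 2 V$ ($p{\left(V \right)} = - 2 V + 0 = - 2 V$)
$P{\left(I \right)} = \sqrt{2} \sqrt{I}$ ($P{\left(I \right)} = \sqrt{2 I} = \sqrt{2} \sqrt{I}$)
$-246 + P{\left(p{\left(4 \right)} \right)} = -246 + \sqrt{2} \sqrt{\left(-2\right) 4} = -246 + \sqrt{2} \sqrt{-8} = -246 + \sqrt{2} \cdot 2 i \sqrt{2} = -246 + 4 i$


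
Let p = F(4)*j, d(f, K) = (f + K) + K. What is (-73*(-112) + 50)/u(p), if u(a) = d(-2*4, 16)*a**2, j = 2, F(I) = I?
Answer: 1371/256 ≈ 5.3555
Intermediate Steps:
d(f, K) = f + 2*K (d(f, K) = (K + f) + K = f + 2*K)
p = 8 (p = 4*2 = 8)
u(a) = 24*a**2 (u(a) = (-2*4 + 2*16)*a**2 = (-8 + 32)*a**2 = 24*a**2)
(-73*(-112) + 50)/u(p) = (-73*(-112) + 50)/((24*8**2)) = (8176 + 50)/((24*64)) = 8226/1536 = 8226*(1/1536) = 1371/256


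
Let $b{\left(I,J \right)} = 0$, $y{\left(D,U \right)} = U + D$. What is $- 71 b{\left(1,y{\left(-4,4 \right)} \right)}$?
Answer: $0$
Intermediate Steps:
$y{\left(D,U \right)} = D + U$
$- 71 b{\left(1,y{\left(-4,4 \right)} \right)} = \left(-71\right) 0 = 0$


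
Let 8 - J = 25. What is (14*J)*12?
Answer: -2856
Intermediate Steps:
J = -17 (J = 8 - 1*25 = 8 - 25 = -17)
(14*J)*12 = (14*(-17))*12 = -238*12 = -2856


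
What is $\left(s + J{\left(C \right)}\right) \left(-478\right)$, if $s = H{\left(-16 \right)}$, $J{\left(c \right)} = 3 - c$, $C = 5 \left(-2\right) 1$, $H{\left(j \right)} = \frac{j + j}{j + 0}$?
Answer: $-7170$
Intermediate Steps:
$H{\left(j \right)} = 2$ ($H{\left(j \right)} = \frac{2 j}{j} = 2$)
$C = -10$ ($C = \left(-10\right) 1 = -10$)
$s = 2$
$\left(s + J{\left(C \right)}\right) \left(-478\right) = \left(2 + \left(3 - -10\right)\right) \left(-478\right) = \left(2 + \left(3 + 10\right)\right) \left(-478\right) = \left(2 + 13\right) \left(-478\right) = 15 \left(-478\right) = -7170$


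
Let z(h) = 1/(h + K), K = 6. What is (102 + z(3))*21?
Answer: 6433/3 ≈ 2144.3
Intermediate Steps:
z(h) = 1/(6 + h) (z(h) = 1/(h + 6) = 1/(6 + h))
(102 + z(3))*21 = (102 + 1/(6 + 3))*21 = (102 + 1/9)*21 = (102 + ⅑)*21 = (919/9)*21 = 6433/3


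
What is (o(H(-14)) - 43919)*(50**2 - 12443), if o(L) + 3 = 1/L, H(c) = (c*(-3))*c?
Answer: 256789280191/588 ≈ 4.3672e+8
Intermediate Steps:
H(c) = -3*c**2 (H(c) = (-3*c)*c = -3*c**2)
o(L) = -3 + 1/L
(o(H(-14)) - 43919)*(50**2 - 12443) = ((-3 + 1/(-3*(-14)**2)) - 43919)*(50**2 - 12443) = ((-3 + 1/(-3*196)) - 43919)*(2500 - 12443) = ((-3 + 1/(-588)) - 43919)*(-9943) = ((-3 - 1/588) - 43919)*(-9943) = (-1765/588 - 43919)*(-9943) = -25826137/588*(-9943) = 256789280191/588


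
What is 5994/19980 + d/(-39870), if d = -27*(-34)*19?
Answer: -609/4430 ≈ -0.13747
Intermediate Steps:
d = 17442 (d = 918*19 = 17442)
5994/19980 + d/(-39870) = 5994/19980 + 17442/(-39870) = 5994*(1/19980) + 17442*(-1/39870) = 3/10 - 969/2215 = -609/4430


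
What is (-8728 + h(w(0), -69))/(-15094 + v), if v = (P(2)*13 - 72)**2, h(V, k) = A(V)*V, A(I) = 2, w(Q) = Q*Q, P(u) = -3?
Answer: 8728/2773 ≈ 3.1475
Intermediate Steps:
w(Q) = Q**2
h(V, k) = 2*V
v = 12321 (v = (-3*13 - 72)**2 = (-39 - 72)**2 = (-111)**2 = 12321)
(-8728 + h(w(0), -69))/(-15094 + v) = (-8728 + 2*0**2)/(-15094 + 12321) = (-8728 + 2*0)/(-2773) = (-8728 + 0)*(-1/2773) = -8728*(-1/2773) = 8728/2773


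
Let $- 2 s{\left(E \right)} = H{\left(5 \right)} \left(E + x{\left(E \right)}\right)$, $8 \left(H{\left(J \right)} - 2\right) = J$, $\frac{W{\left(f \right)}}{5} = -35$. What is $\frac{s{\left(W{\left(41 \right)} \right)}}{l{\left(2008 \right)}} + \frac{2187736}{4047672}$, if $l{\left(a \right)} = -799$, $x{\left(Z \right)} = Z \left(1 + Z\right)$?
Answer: $\frac{325172085353}{6468179856} \approx 50.273$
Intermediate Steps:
$W{\left(f \right)} = -175$ ($W{\left(f \right)} = 5 \left(-35\right) = -175$)
$H{\left(J \right)} = 2 + \frac{J}{8}$
$s{\left(E \right)} = - \frac{21 E}{16} - \frac{21 E \left(1 + E\right)}{16}$ ($s{\left(E \right)} = - \frac{\left(2 + \frac{1}{8} \cdot 5\right) \left(E + E \left(1 + E\right)\right)}{2} = - \frac{\left(2 + \frac{5}{8}\right) \left(E + E \left(1 + E\right)\right)}{2} = - \frac{\frac{21}{8} \left(E + E \left(1 + E\right)\right)}{2} = - \frac{\frac{21 E}{8} + \frac{21 E \left(1 + E\right)}{8}}{2} = - \frac{21 E}{16} - \frac{21 E \left(1 + E\right)}{16}$)
$\frac{s{\left(W{\left(41 \right)} \right)}}{l{\left(2008 \right)}} + \frac{2187736}{4047672} = \frac{\frac{21}{16} \left(-175\right) \left(-2 - -175\right)}{-799} + \frac{2187736}{4047672} = \frac{21}{16} \left(-175\right) \left(-2 + 175\right) \left(- \frac{1}{799}\right) + 2187736 \cdot \frac{1}{4047672} = \frac{21}{16} \left(-175\right) 173 \left(- \frac{1}{799}\right) + \frac{273467}{505959} = \left(- \frac{635775}{16}\right) \left(- \frac{1}{799}\right) + \frac{273467}{505959} = \frac{635775}{12784} + \frac{273467}{505959} = \frac{325172085353}{6468179856}$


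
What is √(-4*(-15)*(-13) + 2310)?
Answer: 3*√170 ≈ 39.115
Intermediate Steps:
√(-4*(-15)*(-13) + 2310) = √(60*(-13) + 2310) = √(-780 + 2310) = √1530 = 3*√170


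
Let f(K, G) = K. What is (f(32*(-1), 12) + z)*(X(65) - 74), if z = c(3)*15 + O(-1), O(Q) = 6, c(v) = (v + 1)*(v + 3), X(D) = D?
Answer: -3006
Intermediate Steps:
c(v) = (1 + v)*(3 + v)
z = 366 (z = (3 + 3**2 + 4*3)*15 + 6 = (3 + 9 + 12)*15 + 6 = 24*15 + 6 = 360 + 6 = 366)
(f(32*(-1), 12) + z)*(X(65) - 74) = (32*(-1) + 366)*(65 - 74) = (-32 + 366)*(-9) = 334*(-9) = -3006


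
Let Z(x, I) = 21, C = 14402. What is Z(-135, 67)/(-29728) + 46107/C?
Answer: 685183227/214071328 ≈ 3.2007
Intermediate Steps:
Z(-135, 67)/(-29728) + 46107/C = 21/(-29728) + 46107/14402 = 21*(-1/29728) + 46107*(1/14402) = -21/29728 + 46107/14402 = 685183227/214071328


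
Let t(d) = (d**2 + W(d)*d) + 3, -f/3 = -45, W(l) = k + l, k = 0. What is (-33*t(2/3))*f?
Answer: -17325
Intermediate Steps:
W(l) = l (W(l) = 0 + l = l)
f = 135 (f = -3*(-45) = 135)
t(d) = 3 + 2*d**2 (t(d) = (d**2 + d*d) + 3 = (d**2 + d**2) + 3 = 2*d**2 + 3 = 3 + 2*d**2)
(-33*t(2/3))*f = -33*(3 + 2*(2/3)**2)*135 = -33*(3 + 2*(4/9))*135 = -33*(3 + 8/9)*135 = -33*35/9*135 = -385/3*135 = -17325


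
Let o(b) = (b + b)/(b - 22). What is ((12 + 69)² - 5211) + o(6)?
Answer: 5397/4 ≈ 1349.3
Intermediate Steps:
o(b) = 2*b/(-22 + b) (o(b) = (2*b)/(-22 + b) = 2*b/(-22 + b))
((12 + 69)² - 5211) + o(6) = ((12 + 69)² - 5211) + 2*6/(-22 + 6) = (81² - 5211) + 2*6/(-16) = (6561 - 5211) + 2*6*(-1/16) = 1350 - ¾ = 5397/4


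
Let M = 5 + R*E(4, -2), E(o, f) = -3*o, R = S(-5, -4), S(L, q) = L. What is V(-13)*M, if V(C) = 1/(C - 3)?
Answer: -65/16 ≈ -4.0625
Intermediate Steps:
R = -5
V(C) = 1/(-3 + C)
M = 65 (M = 5 - (-15)*4 = 5 - 5*(-12) = 5 + 60 = 65)
V(-13)*M = 65/(-3 - 13) = 65/(-16) = -1/16*65 = -65/16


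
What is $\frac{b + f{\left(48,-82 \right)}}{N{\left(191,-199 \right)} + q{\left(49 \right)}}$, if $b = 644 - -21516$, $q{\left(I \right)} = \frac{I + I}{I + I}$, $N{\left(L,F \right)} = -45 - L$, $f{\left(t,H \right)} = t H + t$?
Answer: $- \frac{18272}{235} \approx -77.753$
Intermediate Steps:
$f{\left(t,H \right)} = t + H t$ ($f{\left(t,H \right)} = H t + t = t + H t$)
$q{\left(I \right)} = 1$ ($q{\left(I \right)} = \frac{2 I}{2 I} = 2 I \frac{1}{2 I} = 1$)
$b = 22160$ ($b = 644 + 21516 = 22160$)
$\frac{b + f{\left(48,-82 \right)}}{N{\left(191,-199 \right)} + q{\left(49 \right)}} = \frac{22160 + 48 \left(1 - 82\right)}{\left(-45 - 191\right) + 1} = \frac{22160 + 48 \left(-81\right)}{\left(-45 - 191\right) + 1} = \frac{22160 - 3888}{-236 + 1} = \frac{18272}{-235} = 18272 \left(- \frac{1}{235}\right) = - \frac{18272}{235}$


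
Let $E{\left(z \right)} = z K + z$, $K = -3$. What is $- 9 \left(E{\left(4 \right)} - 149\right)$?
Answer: $1413$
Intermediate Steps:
$E{\left(z \right)} = - 2 z$ ($E{\left(z \right)} = z \left(-3\right) + z = - 3 z + z = - 2 z$)
$- 9 \left(E{\left(4 \right)} - 149\right) = - 9 \left(\left(-2\right) 4 - 149\right) = - 9 \left(-8 - 149\right) = \left(-9\right) \left(-157\right) = 1413$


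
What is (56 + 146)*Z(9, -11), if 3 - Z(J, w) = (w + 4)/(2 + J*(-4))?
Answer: 9595/17 ≈ 564.41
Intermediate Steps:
Z(J, w) = 3 - (4 + w)/(2 - 4*J) (Z(J, w) = 3 - (w + 4)/(2 + J*(-4)) = 3 - (4 + w)/(2 - 4*J))
(56 + 146)*Z(9, -11) = (56 + 146)*((-2 - 11 + 12*9)/(2*(-1 + 2*9))) = 202*((-2 - 11 + 108)/(2*(-1 + 18))) = 202*((½)*95/17) = 202*((½)*(1/17)*95) = 202*(95/34) = 9595/17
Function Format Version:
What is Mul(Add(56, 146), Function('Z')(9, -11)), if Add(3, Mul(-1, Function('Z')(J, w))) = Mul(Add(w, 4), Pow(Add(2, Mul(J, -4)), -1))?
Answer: Rational(9595, 17) ≈ 564.41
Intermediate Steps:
Function('Z')(J, w) = Add(3, Mul(-1, Pow(Add(2, Mul(-4, J)), -1), Add(4, w))) (Function('Z')(J, w) = Add(3, Mul(-1, Mul(Add(w, 4), Pow(Add(2, Mul(J, -4)), -1)))) = Add(3, Mul(-1, Mul(Add(4, w), Pow(Add(2, Mul(-4, J)), -1)))) = Add(3, Mul(-1, Mul(Pow(Add(2, Mul(-4, J)), -1), Add(4, w)))) = Add(3, Mul(-1, Pow(Add(2, Mul(-4, J)), -1), Add(4, w))))
Mul(Add(56, 146), Function('Z')(9, -11)) = Mul(Add(56, 146), Mul(Rational(1, 2), Pow(Add(-1, Mul(2, 9)), -1), Add(-2, -11, Mul(12, 9)))) = Mul(202, Mul(Rational(1, 2), Pow(Add(-1, 18), -1), Add(-2, -11, 108))) = Mul(202, Mul(Rational(1, 2), Pow(17, -1), 95)) = Mul(202, Mul(Rational(1, 2), Rational(1, 17), 95)) = Mul(202, Rational(95, 34)) = Rational(9595, 17)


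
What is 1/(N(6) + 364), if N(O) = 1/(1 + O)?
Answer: 7/2549 ≈ 0.0027462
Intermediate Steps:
1/(N(6) + 364) = 1/(1/(1 + 6) + 364) = 1/(1/7 + 364) = 1/(⅐ + 364) = 1/(2549/7) = 7/2549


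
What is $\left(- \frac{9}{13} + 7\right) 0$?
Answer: $0$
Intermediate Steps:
$\left(- \frac{9}{13} + 7\right) 0 = \frac{82}{13} \cdot 0 = 0$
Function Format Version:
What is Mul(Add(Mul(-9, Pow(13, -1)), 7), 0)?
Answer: 0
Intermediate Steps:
Mul(Add(Mul(-9, Pow(13, -1)), 7), 0) = Mul(Add(Mul(-9, Rational(1, 13)), 7), 0) = Mul(Add(Rational(-9, 13), 7), 0) = Mul(Rational(82, 13), 0) = 0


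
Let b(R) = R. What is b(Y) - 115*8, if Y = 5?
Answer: -915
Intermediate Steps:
b(Y) - 115*8 = 5 - 115*8 = 5 - 920 = -915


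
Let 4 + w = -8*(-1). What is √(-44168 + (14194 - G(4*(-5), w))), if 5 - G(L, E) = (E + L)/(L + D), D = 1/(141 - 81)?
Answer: I*√43096689339/1199 ≈ 173.14*I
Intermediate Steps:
w = 4 (w = -4 - 8*(-1) = -4 + 8 = 4)
D = 1/60 ≈ 0.016667
G(L, E) = 5 - (E + L)/(1/60 + L) (G(L, E) = 5 - (E + L)/(L + 1/60) = 5 - (E + L)/(1/60 + L))
√(-44168 + (14194 - G(4*(-5), w))) = √(-44168 + (14194 - 5*(1 - 12*4 + 48*(4*(-5)))/(1 + 60*(4*(-5))))) = √(-44168 + (14194 - 5*(1 - 48 + 48*(-20))/(1 + 60*(-20)))) = √(-44168 + (14194 - 5*(1 - 48 - 960)/(1 - 1200))) = √(-44168 + (14194 - 5*(-1007)/(-1199))) = √(-44168 + (14194 - 5*(-1)*(-1007)/1199)) = √(-44168 + (14194 - 1*5035/1199)) = √(-44168 + (14194 - 5035/1199)) = √(-44168 + 17013571/1199) = √(-35943861/1199) = I*√43096689339/1199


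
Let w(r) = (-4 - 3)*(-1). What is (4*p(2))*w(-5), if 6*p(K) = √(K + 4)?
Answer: 14*√6/3 ≈ 11.431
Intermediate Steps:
p(K) = √(4 + K)/6 (p(K) = √(K + 4)/6 = √(4 + K)/6)
w(r) = 7 (w(r) = -7*(-1) = 7)
(4*p(2))*w(-5) = (4*(√(4 + 2)/6))*7 = (4*(√6/6))*7 = (2*√6/3)*7 = 14*√6/3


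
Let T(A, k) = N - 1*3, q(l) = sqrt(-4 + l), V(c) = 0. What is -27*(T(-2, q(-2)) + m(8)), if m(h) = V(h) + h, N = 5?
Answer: -270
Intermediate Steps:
m(h) = h (m(h) = 0 + h = h)
T(A, k) = 2 (T(A, k) = 5 - 1*3 = 5 - 3 = 2)
-27*(T(-2, q(-2)) + m(8)) = -27*(2 + 8) = -27*10 = -270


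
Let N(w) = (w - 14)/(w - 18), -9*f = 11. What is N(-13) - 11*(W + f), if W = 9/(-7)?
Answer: 55579/1953 ≈ 28.458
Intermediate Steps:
W = -9/7 (W = 9*(-⅐) = -9/7 ≈ -1.2857)
f = -11/9 (f = -⅑*11 = -11/9 ≈ -1.2222)
N(w) = (-14 + w)/(-18 + w)
N(-13) - 11*(W + f) = (-14 - 13)/(-18 - 13) - 11*(-9/7 - 11/9) = -27/(-31) - 11*(-158)/63 = -1/31*(-27) - 1*(-1738/63) = 27/31 + 1738/63 = 55579/1953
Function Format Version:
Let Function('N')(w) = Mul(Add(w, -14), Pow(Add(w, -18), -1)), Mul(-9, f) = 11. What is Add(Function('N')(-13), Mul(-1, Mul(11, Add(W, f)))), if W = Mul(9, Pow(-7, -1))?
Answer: Rational(55579, 1953) ≈ 28.458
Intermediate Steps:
W = Rational(-9, 7) (W = Mul(9, Rational(-1, 7)) = Rational(-9, 7) ≈ -1.2857)
f = Rational(-11, 9) (f = Mul(Rational(-1, 9), 11) = Rational(-11, 9) ≈ -1.2222)
Function('N')(w) = Mul(Pow(Add(-18, w), -1), Add(-14, w)) (Function('N')(w) = Mul(Add(-14, w), Pow(Add(-18, w), -1)) = Mul(Pow(Add(-18, w), -1), Add(-14, w)))
Add(Function('N')(-13), Mul(-1, Mul(11, Add(W, f)))) = Add(Mul(Pow(Add(-18, -13), -1), Add(-14, -13)), Mul(-1, Mul(11, Add(Rational(-9, 7), Rational(-11, 9))))) = Add(Mul(Pow(-31, -1), -27), Mul(-1, Mul(11, Rational(-158, 63)))) = Add(Mul(Rational(-1, 31), -27), Mul(-1, Rational(-1738, 63))) = Add(Rational(27, 31), Rational(1738, 63)) = Rational(55579, 1953)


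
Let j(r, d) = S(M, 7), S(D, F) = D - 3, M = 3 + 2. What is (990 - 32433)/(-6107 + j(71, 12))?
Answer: 10481/2035 ≈ 5.1504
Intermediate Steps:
M = 5
S(D, F) = -3 + D
j(r, d) = 2 (j(r, d) = -3 + 5 = 2)
(990 - 32433)/(-6107 + j(71, 12)) = (990 - 32433)/(-6107 + 2) = -31443/(-6105) = -31443*(-1/6105) = 10481/2035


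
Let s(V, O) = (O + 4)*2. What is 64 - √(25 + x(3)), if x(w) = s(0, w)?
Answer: 64 - √39 ≈ 57.755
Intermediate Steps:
s(V, O) = 8 + 2*O (s(V, O) = (4 + O)*2 = 8 + 2*O)
x(w) = 8 + 2*w
64 - √(25 + x(3)) = 64 - √(25 + (8 + 2*3)) = 64 - √(25 + (8 + 6)) = 64 - √(25 + 14) = 64 - √39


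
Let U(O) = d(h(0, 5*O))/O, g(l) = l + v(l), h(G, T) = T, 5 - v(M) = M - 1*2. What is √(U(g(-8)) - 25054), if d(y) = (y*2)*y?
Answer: 8*I*√386 ≈ 157.18*I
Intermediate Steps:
v(M) = 7 - M (v(M) = 5 - (M - 1*2) = 5 - (M - 2) = 5 - (-2 + M) = 5 + (2 - M) = 7 - M)
g(l) = 7 (g(l) = l + (7 - l) = 7)
d(y) = 2*y² (d(y) = (2*y)*y = 2*y²)
U(O) = 50*O (U(O) = (2*(5*O)²)/O = (2*(25*O²))/O = (50*O²)/O = 50*O)
√(U(g(-8)) - 25054) = √(50*7 - 25054) = √(350 - 25054) = √(-24704) = 8*I*√386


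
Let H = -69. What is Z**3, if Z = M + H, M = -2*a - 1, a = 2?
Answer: -405224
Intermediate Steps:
M = -5 (M = -2*2 - 1 = -4 - 1 = -5)
Z = -74 (Z = -5 - 69 = -74)
Z**3 = (-74)**3 = -405224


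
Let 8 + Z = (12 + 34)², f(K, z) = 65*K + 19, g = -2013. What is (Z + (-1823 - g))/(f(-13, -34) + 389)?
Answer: -2298/437 ≈ -5.2586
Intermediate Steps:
f(K, z) = 19 + 65*K
Z = 2108 (Z = -8 + (12 + 34)² = -8 + 46² = -8 + 2116 = 2108)
(Z + (-1823 - g))/(f(-13, -34) + 389) = (2108 + (-1823 - 1*(-2013)))/((19 + 65*(-13)) + 389) = (2108 + (-1823 + 2013))/((19 - 845) + 389) = (2108 + 190)/(-826 + 389) = 2298/(-437) = 2298*(-1/437) = -2298/437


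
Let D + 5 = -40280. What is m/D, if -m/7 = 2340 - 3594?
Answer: -1254/5755 ≈ -0.21790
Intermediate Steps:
D = -40285 (D = -5 - 40280 = -40285)
m = 8778 (m = -7*(2340 - 3594) = -7*(-1254) = 8778)
m/D = 8778/(-40285) = 8778*(-1/40285) = -1254/5755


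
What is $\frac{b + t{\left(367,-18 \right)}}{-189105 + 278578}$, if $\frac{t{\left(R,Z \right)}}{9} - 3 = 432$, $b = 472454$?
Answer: $\frac{476369}{89473} \approx 5.3242$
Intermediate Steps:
$t{\left(R,Z \right)} = 3915$ ($t{\left(R,Z \right)} = 27 + 9 \cdot 432 = 27 + 3888 = 3915$)
$\frac{b + t{\left(367,-18 \right)}}{-189105 + 278578} = \frac{472454 + 3915}{-189105 + 278578} = \frac{476369}{89473}$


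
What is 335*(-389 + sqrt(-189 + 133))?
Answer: -130315 + 670*I*sqrt(14) ≈ -1.3032e+5 + 2506.9*I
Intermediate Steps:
335*(-389 + sqrt(-189 + 133)) = 335*(-389 + sqrt(-56)) = 335*(-389 + 2*I*sqrt(14)) = -130315 + 670*I*sqrt(14)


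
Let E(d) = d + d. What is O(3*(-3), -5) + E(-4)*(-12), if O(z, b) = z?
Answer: 87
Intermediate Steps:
E(d) = 2*d
O(3*(-3), -5) + E(-4)*(-12) = 3*(-3) + (2*(-4))*(-12) = -9 - 8*(-12) = -9 + 96 = 87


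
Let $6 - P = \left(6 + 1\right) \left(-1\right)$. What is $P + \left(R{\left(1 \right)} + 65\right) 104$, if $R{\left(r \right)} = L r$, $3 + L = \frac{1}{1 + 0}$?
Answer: $6565$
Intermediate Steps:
$L = -2$ ($L = -3 + \frac{1}{1 + 0} = -3 + 1^{-1} = -3 + 1 = -2$)
$P = 13$ ($P = 6 - \left(6 + 1\right) \left(-1\right) = 6 - 7 \left(-1\right) = 6 - -7 = 6 + 7 = 13$)
$R{\left(r \right)} = - 2 r$
$P + \left(R{\left(1 \right)} + 65\right) 104 = 13 + \left(\left(-2\right) 1 + 65\right) 104 = 13 + \left(-2 + 65\right) 104 = 13 + 63 \cdot 104 = 13 + 6552 = 6565$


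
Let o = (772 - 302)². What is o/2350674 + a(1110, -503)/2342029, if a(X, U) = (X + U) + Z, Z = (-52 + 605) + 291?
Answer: 260382517037/2752673338773 ≈ 0.094593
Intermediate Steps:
Z = 844 (Z = 553 + 291 = 844)
a(X, U) = 844 + U + X (a(X, U) = (X + U) + 844 = (U + X) + 844 = 844 + U + X)
o = 220900 (o = 470² = 220900)
o/2350674 + a(1110, -503)/2342029 = 220900/2350674 + (844 - 503 + 1110)/2342029 = 220900*(1/2350674) + 1451*(1/2342029) = 110450/1175337 + 1451/2342029 = 260382517037/2752673338773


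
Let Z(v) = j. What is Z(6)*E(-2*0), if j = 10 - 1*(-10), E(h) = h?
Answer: 0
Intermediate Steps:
j = 20 (j = 10 + 10 = 20)
Z(v) = 20
Z(6)*E(-2*0) = 20*(-2*0) = 20*0 = 0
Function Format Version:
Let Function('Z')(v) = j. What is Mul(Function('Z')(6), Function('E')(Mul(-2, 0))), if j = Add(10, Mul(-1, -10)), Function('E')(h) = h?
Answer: 0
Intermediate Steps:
j = 20 (j = Add(10, 10) = 20)
Function('Z')(v) = 20
Mul(Function('Z')(6), Function('E')(Mul(-2, 0))) = Mul(20, Mul(-2, 0)) = Mul(20, 0) = 0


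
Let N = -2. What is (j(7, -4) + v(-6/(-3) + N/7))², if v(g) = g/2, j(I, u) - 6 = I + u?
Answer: 4761/49 ≈ 97.163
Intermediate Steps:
j(I, u) = 6 + I + u (j(I, u) = 6 + (I + u) = 6 + I + u)
v(g) = g/2 (v(g) = g*(½) = g/2)
(j(7, -4) + v(-6/(-3) + N/7))² = ((6 + 7 - 4) + (-6/(-3) - 2/7)/2)² = (9 + (-6*(-⅓) - 2*⅐)/2)² = (9 + (2 - 2/7)/2)² = (9 + (½)*(12/7))² = (9 + 6/7)² = (69/7)² = 4761/49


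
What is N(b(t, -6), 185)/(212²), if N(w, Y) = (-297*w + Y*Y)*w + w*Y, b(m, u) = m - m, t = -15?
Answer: 0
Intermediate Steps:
b(m, u) = 0
N(w, Y) = Y*w + w*(Y² - 297*w) (N(w, Y) = (-297*w + Y²)*w + Y*w = (Y² - 297*w)*w + Y*w = w*(Y² - 297*w) + Y*w = Y*w + w*(Y² - 297*w))
N(b(t, -6), 185)/(212²) = (0*(185 + 185² - 297*0))/(212²) = (0*(185 + 34225 + 0))/44944 = (0*34410)*(1/44944) = 0*(1/44944) = 0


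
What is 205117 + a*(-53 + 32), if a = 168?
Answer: 201589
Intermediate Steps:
205117 + a*(-53 + 32) = 205117 + 168*(-53 + 32) = 205117 + 168*(-21) = 205117 - 3528 = 201589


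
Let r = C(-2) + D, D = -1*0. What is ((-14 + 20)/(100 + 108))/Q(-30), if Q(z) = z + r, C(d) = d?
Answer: -3/3328 ≈ -0.00090144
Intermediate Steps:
D = 0
r = -2 (r = -2 + 0 = -2)
Q(z) = -2 + z (Q(z) = z - 2 = -2 + z)
((-14 + 20)/(100 + 108))/Q(-30) = ((-14 + 20)/(100 + 108))/(-2 - 30) = (6/208)/(-32) = (6*(1/208))*(-1/32) = (3/104)*(-1/32) = -3/3328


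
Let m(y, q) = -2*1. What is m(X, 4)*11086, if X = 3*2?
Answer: -22172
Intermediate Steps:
X = 6
m(y, q) = -2
m(X, 4)*11086 = -2*11086 = -22172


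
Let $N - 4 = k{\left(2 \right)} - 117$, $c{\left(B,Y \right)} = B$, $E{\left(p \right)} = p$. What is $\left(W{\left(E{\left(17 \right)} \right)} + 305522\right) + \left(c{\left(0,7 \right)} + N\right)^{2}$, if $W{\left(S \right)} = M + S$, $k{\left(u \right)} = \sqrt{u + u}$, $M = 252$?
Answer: $318112$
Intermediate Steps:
$k{\left(u \right)} = \sqrt{2} \sqrt{u}$ ($k{\left(u \right)} = \sqrt{2 u} = \sqrt{2} \sqrt{u}$)
$W{\left(S \right)} = 252 + S$
$N = -111$ ($N = 4 - \left(117 - \sqrt{2} \sqrt{2}\right) = 4 + \left(2 - 117\right) = 4 - 115 = -111$)
$\left(W{\left(E{\left(17 \right)} \right)} + 305522\right) + \left(c{\left(0,7 \right)} + N\right)^{2} = \left(\left(252 + 17\right) + 305522\right) + \left(0 - 111\right)^{2} = \left(269 + 305522\right) + \left(-111\right)^{2} = 305791 + 12321 = 318112$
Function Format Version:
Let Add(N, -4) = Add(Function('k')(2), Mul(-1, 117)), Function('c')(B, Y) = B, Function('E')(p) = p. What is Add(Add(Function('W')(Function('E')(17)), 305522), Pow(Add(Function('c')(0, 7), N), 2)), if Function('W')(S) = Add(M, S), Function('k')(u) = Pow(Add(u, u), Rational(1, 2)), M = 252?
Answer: 318112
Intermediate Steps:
Function('k')(u) = Mul(Pow(2, Rational(1, 2)), Pow(u, Rational(1, 2))) (Function('k')(u) = Pow(Mul(2, u), Rational(1, 2)) = Mul(Pow(2, Rational(1, 2)), Pow(u, Rational(1, 2))))
Function('W')(S) = Add(252, S)
N = -111 (N = Add(4, Add(Mul(Pow(2, Rational(1, 2)), Pow(2, Rational(1, 2))), Mul(-1, 117))) = Add(4, Add(2, -117)) = Add(4, -115) = -111)
Add(Add(Function('W')(Function('E')(17)), 305522), Pow(Add(Function('c')(0, 7), N), 2)) = Add(Add(Add(252, 17), 305522), Pow(Add(0, -111), 2)) = Add(Add(269, 305522), Pow(-111, 2)) = Add(305791, 12321) = 318112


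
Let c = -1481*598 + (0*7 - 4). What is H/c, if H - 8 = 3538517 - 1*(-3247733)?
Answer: -1131043/147607 ≈ -7.6625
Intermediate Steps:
c = -885642 (c = -885638 + (0 - 4) = -885638 - 4 = -885642)
H = 6786258 (H = 8 + (3538517 - 1*(-3247733)) = 8 + (3538517 + 3247733) = 8 + 6786250 = 6786258)
H/c = 6786258/(-885642) = 6786258*(-1/885642) = -1131043/147607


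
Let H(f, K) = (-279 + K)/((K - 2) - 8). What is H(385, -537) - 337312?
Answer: -184508848/547 ≈ -3.3731e+5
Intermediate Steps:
H(f, K) = (-279 + K)/(-10 + K) (H(f, K) = (-279 + K)/((-2 + K) - 8) = (-279 + K)/(-10 + K))
H(385, -537) - 337312 = (-279 - 537)/(-10 - 537) - 337312 = -816/(-547) - 337312 = -1/547*(-816) - 337312 = 816/547 - 337312 = -184508848/547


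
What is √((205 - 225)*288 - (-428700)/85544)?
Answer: I*√9107637690/1258 ≈ 75.862*I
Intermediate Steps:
√((205 - 225)*288 - (-428700)/85544) = √(-20*288 - (-428700)/85544) = √(-5760 - 1*(-107175/21386)) = √(-5760 + 107175/21386) = √(-123076185/21386) = I*√9107637690/1258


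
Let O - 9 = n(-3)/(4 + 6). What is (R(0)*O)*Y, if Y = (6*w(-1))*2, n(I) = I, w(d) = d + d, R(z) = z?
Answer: 0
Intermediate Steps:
w(d) = 2*d
O = 87/10 (O = 9 - 3/(4 + 6) = 9 - 3/10 = 87/10 ≈ 8.7000)
Y = -24 (Y = (6*(2*(-1)))*2 = (6*(-2))*2 = -12*2 = -24)
(R(0)*O)*Y = (0*(87/10))*(-24) = 0*(-24) = 0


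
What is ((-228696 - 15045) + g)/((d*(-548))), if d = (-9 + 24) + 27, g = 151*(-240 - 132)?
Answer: 99971/7672 ≈ 13.031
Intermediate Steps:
g = -56172 (g = 151*(-372) = -56172)
d = 42 (d = 15 + 27 = 42)
((-228696 - 15045) + g)/((d*(-548))) = ((-228696 - 15045) - 56172)/((42*(-548))) = (-243741 - 56172)/(-23016) = -299913*(-1/23016) = 99971/7672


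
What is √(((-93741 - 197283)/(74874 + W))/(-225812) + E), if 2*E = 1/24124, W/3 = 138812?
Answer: √32263755302652658945870/37172300934740 ≈ 0.0048321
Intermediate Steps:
W = 416436 (W = 3*138812 = 416436)
E = 1/48248 (E = (½)/24124 = (½)*(1/24124) = 1/48248 ≈ 2.0726e-5)
√(((-93741 - 197283)/(74874 + W))/(-225812) + E) = √(((-93741 - 197283)/(74874 + 416436))/(-225812) + 1/48248) = √(-291024/491310*(-1/225812) + 1/48248) = √(-291024*1/491310*(-1/225812) + 1/48248) = √(-16168/27295*(-1/225812) + 1/48248) = √(4042/1540884635 + 1/48248) = √(1735903051/74344601869480) = √32263755302652658945870/37172300934740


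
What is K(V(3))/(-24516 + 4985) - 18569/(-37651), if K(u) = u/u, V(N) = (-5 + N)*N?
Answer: 362633488/735361681 ≈ 0.49314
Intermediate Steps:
V(N) = N*(-5 + N)
K(u) = 1
K(V(3))/(-24516 + 4985) - 18569/(-37651) = 1/(-24516 + 4985) - 18569/(-37651) = 1/(-19531) - 18569*(-1/37651) = 1*(-1/19531) + 18569/37651 = -1/19531 + 18569/37651 = 362633488/735361681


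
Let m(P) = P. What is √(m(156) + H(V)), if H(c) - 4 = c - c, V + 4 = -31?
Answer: 4*√10 ≈ 12.649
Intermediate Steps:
V = -35 (V = -4 - 31 = -35)
H(c) = 4 (H(c) = 4 + (c - c) = 4 + 0 = 4)
√(m(156) + H(V)) = √(156 + 4) = √160 = 4*√10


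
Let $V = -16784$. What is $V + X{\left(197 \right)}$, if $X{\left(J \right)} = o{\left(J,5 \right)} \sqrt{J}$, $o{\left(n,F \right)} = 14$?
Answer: $-16784 + 14 \sqrt{197} \approx -16588.0$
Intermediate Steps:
$X{\left(J \right)} = 14 \sqrt{J}$
$V + X{\left(197 \right)} = -16784 + 14 \sqrt{197}$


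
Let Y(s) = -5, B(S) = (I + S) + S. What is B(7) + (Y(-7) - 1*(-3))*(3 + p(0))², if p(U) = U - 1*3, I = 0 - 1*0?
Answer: 14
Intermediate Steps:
I = 0 (I = 0 + 0 = 0)
B(S) = 2*S (B(S) = (0 + S) + S = S + S = 2*S)
p(U) = -3 + U (p(U) = U - 3 = -3 + U)
B(7) + (Y(-7) - 1*(-3))*(3 + p(0))² = 2*7 + (-5 - 1*(-3))*(3 + (-3 + 0))² = 14 + (-5 + 3)*(3 - 3)² = 14 - 2*0² = 14 - 2*0 = 14 + 0 = 14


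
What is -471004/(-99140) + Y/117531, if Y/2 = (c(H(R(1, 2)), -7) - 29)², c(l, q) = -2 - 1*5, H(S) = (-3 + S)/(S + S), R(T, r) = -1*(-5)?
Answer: 171649821/35963035 ≈ 4.7729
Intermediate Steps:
R(T, r) = 5
H(S) = (-3 + S)/(2*S) (H(S) = (-3 + S)/((2*S)) = (-3 + S)*(1/(2*S)) = (-3 + S)/(2*S))
c(l, q) = -7 (c(l, q) = -2 - 5 = -7)
Y = 2592 (Y = 2*(-7 - 29)² = 2*(-36)² = 2*1296 = 2592)
-471004/(-99140) + Y/117531 = -471004/(-99140) + 2592/117531 = -471004*(-1/99140) + 2592*(1/117531) = 117751/24785 + 32/1451 = 171649821/35963035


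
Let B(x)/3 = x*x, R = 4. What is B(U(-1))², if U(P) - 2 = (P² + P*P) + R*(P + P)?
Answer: 2304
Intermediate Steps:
U(P) = 2 + 2*P² + 8*P (U(P) = 2 + ((P² + P*P) + 4*(P + P)) = 2 + ((P² + P²) + 4*(2*P)) = 2 + (2*P² + 8*P) = 2 + 2*P² + 8*P)
B(x) = 3*x² (B(x) = 3*(x*x) = 3*x²)
B(U(-1))² = (3*(2 + 2*(-1)² + 8*(-1))²)² = (3*(2 + 2*1 - 8)²)² = (3*(2 + 2 - 8)²)² = (3*(-4)²)² = (3*16)² = 48² = 2304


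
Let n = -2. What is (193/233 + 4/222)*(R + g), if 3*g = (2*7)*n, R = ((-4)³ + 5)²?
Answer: 227973935/77589 ≈ 2938.2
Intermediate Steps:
R = 3481 (R = (-64 + 5)² = (-59)² = 3481)
g = -28/3 (g = ((2*7)*(-2))/3 = (14*(-2))/3 = (⅓)*(-28) = -28/3 ≈ -9.3333)
(193/233 + 4/222)*(R + g) = (193/233 + 4/222)*(3481 - 28/3) = (193*(1/233) + 4*(1/222))*(10415/3) = (193/233 + 2/111)*(10415/3) = (21889/25863)*(10415/3) = 227973935/77589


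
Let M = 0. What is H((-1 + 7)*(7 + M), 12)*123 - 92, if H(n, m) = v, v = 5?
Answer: 523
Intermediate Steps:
H(n, m) = 5
H((-1 + 7)*(7 + M), 12)*123 - 92 = 5*123 - 92 = 615 - 92 = 523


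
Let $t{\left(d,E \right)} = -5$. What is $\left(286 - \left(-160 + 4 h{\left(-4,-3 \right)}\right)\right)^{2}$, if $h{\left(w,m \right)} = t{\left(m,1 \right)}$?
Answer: $217156$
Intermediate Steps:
$h{\left(w,m \right)} = -5$
$\left(286 - \left(-160 + 4 h{\left(-4,-3 \right)}\right)\right)^{2} = \left(286 + \left(160 + \left(0 - -20\right)\right)\right)^{2} = \left(286 + \left(160 + \left(0 + 20\right)\right)\right)^{2} = \left(286 + \left(160 + 20\right)\right)^{2} = \left(286 + 180\right)^{2} = 466^{2} = 217156$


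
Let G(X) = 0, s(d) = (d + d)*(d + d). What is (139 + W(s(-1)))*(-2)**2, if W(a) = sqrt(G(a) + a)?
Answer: 564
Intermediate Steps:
s(d) = 4*d**2 (s(d) = (2*d)*(2*d) = 4*d**2)
W(a) = sqrt(a) (W(a) = sqrt(0 + a) = sqrt(a))
(139 + W(s(-1)))*(-2)**2 = (139 + sqrt(4*(-1)**2))*(-2)**2 = (139 + sqrt(4*1))*4 = (139 + sqrt(4))*4 = (139 + 2)*4 = 141*4 = 564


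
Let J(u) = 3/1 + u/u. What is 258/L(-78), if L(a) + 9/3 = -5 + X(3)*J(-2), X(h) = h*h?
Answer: 129/14 ≈ 9.2143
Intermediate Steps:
X(h) = h**2
J(u) = 4 (J(u) = 3*1 + 1 = 3 + 1 = 4)
L(a) = 28 (L(a) = -3 + (-5 + 3**2*4) = -3 + (-5 + 9*4) = -3 + (-5 + 36) = -3 + 31 = 28)
258/L(-78) = 258/28 = 258*(1/28) = 129/14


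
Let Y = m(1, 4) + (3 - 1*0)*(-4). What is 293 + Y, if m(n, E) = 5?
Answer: 286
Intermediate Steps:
Y = -7 (Y = 5 + (3 - 1*0)*(-4) = 5 + (3 + 0)*(-4) = 5 + 3*(-4) = 5 - 12 = -7)
293 + Y = 293 - 7 = 286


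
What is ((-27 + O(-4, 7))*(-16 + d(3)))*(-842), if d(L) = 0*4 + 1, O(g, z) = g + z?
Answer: -303120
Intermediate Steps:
d(L) = 1 (d(L) = 0 + 1 = 1)
((-27 + O(-4, 7))*(-16 + d(3)))*(-842) = ((-27 + (-4 + 7))*(-16 + 1))*(-842) = ((-27 + 3)*(-15))*(-842) = -24*(-15)*(-842) = 360*(-842) = -303120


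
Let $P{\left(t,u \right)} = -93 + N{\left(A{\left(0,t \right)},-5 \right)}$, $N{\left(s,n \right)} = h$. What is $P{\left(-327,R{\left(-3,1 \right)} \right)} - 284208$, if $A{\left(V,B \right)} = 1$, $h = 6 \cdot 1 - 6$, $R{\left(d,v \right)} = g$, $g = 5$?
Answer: $-284301$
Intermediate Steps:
$R{\left(d,v \right)} = 5$
$h = 0$ ($h = 6 - 6 = 0$)
$N{\left(s,n \right)} = 0$
$P{\left(t,u \right)} = -93$ ($P{\left(t,u \right)} = -93 + 0 = -93$)
$P{\left(-327,R{\left(-3,1 \right)} \right)} - 284208 = -93 - 284208 = -284301$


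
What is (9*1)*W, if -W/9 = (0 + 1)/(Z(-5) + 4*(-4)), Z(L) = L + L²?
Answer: -81/4 ≈ -20.250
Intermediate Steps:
W = -9/4 (W = -9*(0 + 1)/(-5*(1 - 5) + 4*(-4)) = -9/(-5*(-4) - 16) = -9/(20 - 16) = -9/4 ≈ -2.2500)
(9*1)*W = (9*1)*(-9/4) = 9*(-9/4) = -81/4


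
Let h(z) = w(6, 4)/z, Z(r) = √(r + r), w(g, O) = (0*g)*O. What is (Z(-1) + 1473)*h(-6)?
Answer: 0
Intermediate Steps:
w(g, O) = 0 (w(g, O) = 0*O = 0)
Z(r) = √2*√r (Z(r) = √(2*r) = √2*√r)
h(z) = 0 (h(z) = 0/z = 0)
(Z(-1) + 1473)*h(-6) = (√2*√(-1) + 1473)*0 = (√2*I + 1473)*0 = (I*√2 + 1473)*0 = (1473 + I*√2)*0 = 0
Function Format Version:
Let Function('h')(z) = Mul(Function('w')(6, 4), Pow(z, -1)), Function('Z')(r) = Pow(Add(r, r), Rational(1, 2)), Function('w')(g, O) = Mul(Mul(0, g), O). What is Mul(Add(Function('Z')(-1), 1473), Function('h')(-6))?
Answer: 0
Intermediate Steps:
Function('w')(g, O) = 0 (Function('w')(g, O) = Mul(0, O) = 0)
Function('Z')(r) = Mul(Pow(2, Rational(1, 2)), Pow(r, Rational(1, 2))) (Function('Z')(r) = Pow(Mul(2, r), Rational(1, 2)) = Mul(Pow(2, Rational(1, 2)), Pow(r, Rational(1, 2))))
Function('h')(z) = 0 (Function('h')(z) = Mul(0, Pow(z, -1)) = 0)
Mul(Add(Function('Z')(-1), 1473), Function('h')(-6)) = Mul(Add(Mul(Pow(2, Rational(1, 2)), Pow(-1, Rational(1, 2))), 1473), 0) = Mul(Add(Mul(Pow(2, Rational(1, 2)), I), 1473), 0) = Mul(Add(Mul(I, Pow(2, Rational(1, 2))), 1473), 0) = Mul(Add(1473, Mul(I, Pow(2, Rational(1, 2)))), 0) = 0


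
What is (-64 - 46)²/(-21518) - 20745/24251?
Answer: -369914005/260916509 ≈ -1.4177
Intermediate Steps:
(-64 - 46)²/(-21518) - 20745/24251 = (-110)²*(-1/21518) - 20745*1/24251 = 12100*(-1/21518) - 20745/24251 = -6050/10759 - 20745/24251 = -369914005/260916509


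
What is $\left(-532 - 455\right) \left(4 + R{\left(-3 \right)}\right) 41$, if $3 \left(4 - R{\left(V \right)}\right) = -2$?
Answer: $-350714$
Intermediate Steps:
$R{\left(V \right)} = \frac{14}{3}$ ($R{\left(V \right)} = 4 - - \frac{2}{3} = 4 + \frac{2}{3} = \frac{14}{3}$)
$\left(-532 - 455\right) \left(4 + R{\left(-3 \right)}\right) 41 = \left(-532 - 455\right) \left(4 + \frac{14}{3}\right) 41 = - 987 \cdot \frac{26}{3} \cdot 41 = \left(-987\right) \frac{1066}{3} = -350714$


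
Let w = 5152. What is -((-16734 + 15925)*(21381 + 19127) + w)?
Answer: 32765820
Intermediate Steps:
-((-16734 + 15925)*(21381 + 19127) + w) = -((-16734 + 15925)*(21381 + 19127) + 5152) = -(-809*40508 + 5152) = -(-32770972 + 5152) = -1*(-32765820) = 32765820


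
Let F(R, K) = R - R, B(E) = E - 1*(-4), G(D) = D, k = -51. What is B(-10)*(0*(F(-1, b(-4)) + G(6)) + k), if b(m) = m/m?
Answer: 306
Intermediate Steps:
b(m) = 1
B(E) = 4 + E (B(E) = E + 4 = 4 + E)
F(R, K) = 0
B(-10)*(0*(F(-1, b(-4)) + G(6)) + k) = (4 - 10)*(0*(0 + 6) - 51) = -6*(0*6 - 51) = -6*(0 - 51) = -6*(-51) = 306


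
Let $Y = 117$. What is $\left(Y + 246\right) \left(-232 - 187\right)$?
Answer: $-152097$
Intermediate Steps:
$\left(Y + 246\right) \left(-232 - 187\right) = \left(117 + 246\right) \left(-232 - 187\right) = 363 \left(-232 - 187\right) = 363 \left(-419\right) = -152097$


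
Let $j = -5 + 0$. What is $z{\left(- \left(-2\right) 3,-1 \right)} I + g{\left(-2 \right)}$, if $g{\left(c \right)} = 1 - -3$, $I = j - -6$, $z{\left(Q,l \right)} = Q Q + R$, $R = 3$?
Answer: $43$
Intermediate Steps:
$z{\left(Q,l \right)} = 3 + Q^{2}$ ($z{\left(Q,l \right)} = Q Q + 3 = Q^{2} + 3 = 3 + Q^{2}$)
$j = -5$
$I = 1$ ($I = -5 - -6 = -5 + 6 = 1$)
$g{\left(c \right)} = 4$ ($g{\left(c \right)} = 1 + 3 = 4$)
$z{\left(- \left(-2\right) 3,-1 \right)} I + g{\left(-2 \right)} = \left(3 + \left(- \left(-2\right) 3\right)^{2}\right) 1 + 4 = \left(3 + \left(\left(-1\right) \left(-6\right)\right)^{2}\right) 1 + 4 = \left(3 + 6^{2}\right) 1 + 4 = \left(3 + 36\right) 1 + 4 = 39 \cdot 1 + 4 = 39 + 4 = 43$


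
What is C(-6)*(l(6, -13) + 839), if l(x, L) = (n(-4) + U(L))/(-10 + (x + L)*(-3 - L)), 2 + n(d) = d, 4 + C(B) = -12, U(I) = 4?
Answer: -67122/5 ≈ -13424.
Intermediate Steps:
C(B) = -16 (C(B) = -4 - 12 = -16)
n(d) = -2 + d
l(x, L) = -2/(-10 + (-3 - L)*(L + x)) (l(x, L) = ((-2 - 4) + 4)/(-10 + (x + L)*(-3 - L)) = (-6 + 4)/(-10 + (L + x)*(-3 - L)) = -2/(-10 + (-3 - L)*(L + x)))
C(-6)*(l(6, -13) + 839) = -16*(2/(10 + (-13)² + 3*(-13) + 3*6 - 13*6) + 839) = -16*(2/(10 + 169 - 39 + 18 - 78) + 839) = -16*(2/80 + 839) = -16*(2*(1/80) + 839) = -16*(1/40 + 839) = -16*33561/40 = -67122/5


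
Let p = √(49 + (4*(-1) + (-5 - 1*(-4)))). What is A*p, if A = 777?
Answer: 1554*√11 ≈ 5154.0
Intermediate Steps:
p = 2*√11 (p = √(49 + (-4 + (-5 + 4))) = √(49 + (-4 - 1)) = √(49 - 5) = √44 = 2*√11 ≈ 6.6332)
A*p = 777*(2*√11) = 1554*√11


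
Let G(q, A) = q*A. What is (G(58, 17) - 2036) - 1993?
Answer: -3043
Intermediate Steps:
G(q, A) = A*q
(G(58, 17) - 2036) - 1993 = (17*58 - 2036) - 1993 = (986 - 2036) - 1993 = -1050 - 1993 = -3043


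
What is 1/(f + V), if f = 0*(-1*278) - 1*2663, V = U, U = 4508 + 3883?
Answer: 1/5728 ≈ 0.00017458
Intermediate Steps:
U = 8391
V = 8391
f = -2663 (f = 0*(-278) - 2663 = 0 - 2663 = -2663)
1/(f + V) = 1/(-2663 + 8391) = 1/5728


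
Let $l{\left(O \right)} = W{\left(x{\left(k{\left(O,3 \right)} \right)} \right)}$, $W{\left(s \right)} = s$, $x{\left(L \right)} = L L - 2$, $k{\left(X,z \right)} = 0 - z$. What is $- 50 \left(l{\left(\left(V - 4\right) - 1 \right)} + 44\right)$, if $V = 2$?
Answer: $-2550$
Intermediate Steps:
$k{\left(X,z \right)} = - z$
$x{\left(L \right)} = -2 + L^{2}$ ($x{\left(L \right)} = L^{2} - 2 = -2 + L^{2}$)
$l{\left(O \right)} = 7$ ($l{\left(O \right)} = -2 + \left(\left(-1\right) 3\right)^{2} = -2 + \left(-3\right)^{2} = -2 + 9 = 7$)
$- 50 \left(l{\left(\left(V - 4\right) - 1 \right)} + 44\right) = - 50 \left(7 + 44\right) = \left(-50\right) 51 = -2550$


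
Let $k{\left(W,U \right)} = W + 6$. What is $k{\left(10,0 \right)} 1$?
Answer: $16$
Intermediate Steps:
$k{\left(W,U \right)} = 6 + W$
$k{\left(10,0 \right)} 1 = \left(6 + 10\right) 1 = 16 \cdot 1 = 16$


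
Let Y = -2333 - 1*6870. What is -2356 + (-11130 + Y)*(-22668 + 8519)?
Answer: 287689261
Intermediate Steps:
Y = -9203 (Y = -2333 - 6870 = -9203)
-2356 + (-11130 + Y)*(-22668 + 8519) = -2356 + (-11130 - 9203)*(-22668 + 8519) = -2356 - 20333*(-14149) = -2356 + 287691617 = 287689261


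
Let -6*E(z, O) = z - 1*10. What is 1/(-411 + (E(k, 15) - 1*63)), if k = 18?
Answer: -3/1426 ≈ -0.0021038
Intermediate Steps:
E(z, O) = 5/3 - z/6 (E(z, O) = -(z - 1*10)/6 = -(z - 10)/6 = -(-10 + z)/6 = 5/3 - z/6)
1/(-411 + (E(k, 15) - 1*63)) = 1/(-411 + ((5/3 - 1/6*18) - 1*63)) = 1/(-411 + ((5/3 - 3) - 63)) = 1/(-411 + (-4/3 - 63)) = 1/(-411 - 193/3) = 1/(-1426/3) = -3/1426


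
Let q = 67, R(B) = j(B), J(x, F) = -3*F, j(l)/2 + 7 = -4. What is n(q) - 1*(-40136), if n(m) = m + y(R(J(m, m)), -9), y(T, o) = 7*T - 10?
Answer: 40039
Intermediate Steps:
j(l) = -22 (j(l) = -14 + 2*(-4) = -14 - 8 = -22)
R(B) = -22
y(T, o) = -10 + 7*T
n(m) = -164 + m (n(m) = m + (-10 + 7*(-22)) = m + (-10 - 154) = m - 164 = -164 + m)
n(q) - 1*(-40136) = (-164 + 67) - 1*(-40136) = -97 + 40136 = 40039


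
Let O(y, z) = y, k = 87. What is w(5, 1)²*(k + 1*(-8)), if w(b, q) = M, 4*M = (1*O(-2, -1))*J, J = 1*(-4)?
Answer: 316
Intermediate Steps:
J = -4
M = 2 (M = ((1*(-2))*(-4))/4 = (-2*(-4))/4 = (¼)*8 = 2)
w(b, q) = 2
w(5, 1)²*(k + 1*(-8)) = 2²*(87 + 1*(-8)) = 4*(87 - 8) = 4*79 = 316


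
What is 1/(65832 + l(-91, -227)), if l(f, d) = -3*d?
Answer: 1/66513 ≈ 1.5035e-5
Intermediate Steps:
1/(65832 + l(-91, -227)) = 1/(65832 - 3*(-227)) = 1/(65832 + 681) = 1/66513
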